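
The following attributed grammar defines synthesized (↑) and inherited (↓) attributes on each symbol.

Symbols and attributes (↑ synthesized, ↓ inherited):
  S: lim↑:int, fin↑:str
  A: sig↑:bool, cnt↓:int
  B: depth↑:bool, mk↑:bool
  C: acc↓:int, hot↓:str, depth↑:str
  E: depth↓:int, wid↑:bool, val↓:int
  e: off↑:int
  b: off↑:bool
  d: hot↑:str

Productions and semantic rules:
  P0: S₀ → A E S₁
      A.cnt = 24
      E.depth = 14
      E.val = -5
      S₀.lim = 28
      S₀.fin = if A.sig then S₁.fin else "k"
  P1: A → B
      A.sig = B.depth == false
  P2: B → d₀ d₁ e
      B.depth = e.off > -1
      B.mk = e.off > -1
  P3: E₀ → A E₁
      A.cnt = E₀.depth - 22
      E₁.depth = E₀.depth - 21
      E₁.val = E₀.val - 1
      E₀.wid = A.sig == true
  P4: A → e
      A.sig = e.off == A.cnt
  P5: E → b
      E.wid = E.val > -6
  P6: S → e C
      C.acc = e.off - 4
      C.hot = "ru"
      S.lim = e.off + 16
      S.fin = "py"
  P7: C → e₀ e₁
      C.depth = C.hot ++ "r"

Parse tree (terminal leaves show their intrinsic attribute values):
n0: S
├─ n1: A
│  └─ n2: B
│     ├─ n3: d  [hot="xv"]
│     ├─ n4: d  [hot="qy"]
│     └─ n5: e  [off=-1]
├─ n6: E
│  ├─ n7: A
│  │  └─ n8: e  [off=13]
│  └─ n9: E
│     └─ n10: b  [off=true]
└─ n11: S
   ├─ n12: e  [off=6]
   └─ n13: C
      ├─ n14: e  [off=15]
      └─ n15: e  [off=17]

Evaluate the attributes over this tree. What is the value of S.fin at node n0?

1. n1.cnt = 24  [24]
2. n3.hot = "xv"  [terminal]
3. n4.hot = "qy"  [terminal]
4. n5.off = -1  [terminal]
5. n2.depth = false  [e.off > -1]
6. n2.mk = false  [e.off > -1]
7. n1.sig = true  [B.depth == false]
8. n6.depth = 14  [14]
9. n6.val = -5  [-5]
10. n7.cnt = -8  [E₀.depth - 22]
11. n8.off = 13  [terminal]
12. n7.sig = false  [e.off == A.cnt]
13. n9.depth = -7  [E₀.depth - 21]
14. n9.val = -6  [E₀.val - 1]
15. n10.off = true  [terminal]
16. n9.wid = false  [E.val > -6]
17. n6.wid = false  [A.sig == true]
18. n12.off = 6  [terminal]
19. n13.acc = 2  [e.off - 4]
20. n13.hot = "ru"  ["ru"]
21. n14.off = 15  [terminal]
22. n15.off = 17  [terminal]
23. n13.depth = "rur"  [C.hot ++ "r"]
24. n11.lim = 22  [e.off + 16]
25. n11.fin = "py"  ["py"]
26. n0.lim = 28  [28]
27. n0.fin = "py"  [if A.sig then S₁.fin else "k"]

"py"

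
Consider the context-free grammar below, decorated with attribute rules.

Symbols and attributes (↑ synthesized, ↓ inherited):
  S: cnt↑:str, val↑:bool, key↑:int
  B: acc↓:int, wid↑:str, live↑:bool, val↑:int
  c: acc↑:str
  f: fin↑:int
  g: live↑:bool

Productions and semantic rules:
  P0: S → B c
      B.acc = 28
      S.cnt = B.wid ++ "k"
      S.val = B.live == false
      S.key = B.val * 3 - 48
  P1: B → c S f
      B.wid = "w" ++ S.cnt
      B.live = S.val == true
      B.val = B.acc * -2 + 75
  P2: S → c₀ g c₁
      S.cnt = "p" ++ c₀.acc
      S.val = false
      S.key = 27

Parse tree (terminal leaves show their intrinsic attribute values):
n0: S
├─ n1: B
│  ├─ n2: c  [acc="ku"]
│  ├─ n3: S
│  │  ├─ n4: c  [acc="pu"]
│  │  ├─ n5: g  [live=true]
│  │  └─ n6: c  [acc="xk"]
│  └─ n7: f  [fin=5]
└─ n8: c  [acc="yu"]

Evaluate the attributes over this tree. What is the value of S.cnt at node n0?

"wppuk"

1. n1.acc = 28  [28]
2. n2.acc = "ku"  [terminal]
3. n4.acc = "pu"  [terminal]
4. n5.live = true  [terminal]
5. n6.acc = "xk"  [terminal]
6. n3.cnt = "ppu"  ["p" ++ c₀.acc]
7. n3.val = false  [false]
8. n3.key = 27  [27]
9. n7.fin = 5  [terminal]
10. n1.wid = "wppu"  ["w" ++ S.cnt]
11. n1.live = false  [S.val == true]
12. n1.val = 19  [B.acc * -2 + 75]
13. n8.acc = "yu"  [terminal]
14. n0.cnt = "wppuk"  [B.wid ++ "k"]
15. n0.val = true  [B.live == false]
16. n0.key = 9  [B.val * 3 - 48]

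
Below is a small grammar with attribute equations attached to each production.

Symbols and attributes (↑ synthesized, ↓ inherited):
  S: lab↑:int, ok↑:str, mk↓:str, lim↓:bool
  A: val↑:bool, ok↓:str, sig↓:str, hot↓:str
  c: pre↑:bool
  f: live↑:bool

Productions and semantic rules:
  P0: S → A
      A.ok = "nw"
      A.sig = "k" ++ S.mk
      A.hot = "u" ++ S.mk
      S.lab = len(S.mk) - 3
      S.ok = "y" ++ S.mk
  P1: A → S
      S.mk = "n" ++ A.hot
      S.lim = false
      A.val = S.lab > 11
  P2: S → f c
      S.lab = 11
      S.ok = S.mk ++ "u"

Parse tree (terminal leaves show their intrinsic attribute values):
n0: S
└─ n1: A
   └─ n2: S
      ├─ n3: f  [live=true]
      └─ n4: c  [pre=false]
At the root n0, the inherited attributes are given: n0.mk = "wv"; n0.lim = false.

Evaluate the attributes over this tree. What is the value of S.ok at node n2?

"nuwvu"

1. n0.mk = "wv"  [given at root]
2. n0.lim = false  [given at root]
3. n1.ok = "nw"  ["nw"]
4. n1.sig = "kwv"  ["k" ++ S.mk]
5. n1.hot = "uwv"  ["u" ++ S.mk]
6. n2.mk = "nuwv"  ["n" ++ A.hot]
7. n2.lim = false  [false]
8. n3.live = true  [terminal]
9. n4.pre = false  [terminal]
10. n2.lab = 11  [11]
11. n2.ok = "nuwvu"  [S.mk ++ "u"]
12. n1.val = false  [S.lab > 11]
13. n0.lab = -1  [len(S.mk) - 3]
14. n0.ok = "ywv"  ["y" ++ S.mk]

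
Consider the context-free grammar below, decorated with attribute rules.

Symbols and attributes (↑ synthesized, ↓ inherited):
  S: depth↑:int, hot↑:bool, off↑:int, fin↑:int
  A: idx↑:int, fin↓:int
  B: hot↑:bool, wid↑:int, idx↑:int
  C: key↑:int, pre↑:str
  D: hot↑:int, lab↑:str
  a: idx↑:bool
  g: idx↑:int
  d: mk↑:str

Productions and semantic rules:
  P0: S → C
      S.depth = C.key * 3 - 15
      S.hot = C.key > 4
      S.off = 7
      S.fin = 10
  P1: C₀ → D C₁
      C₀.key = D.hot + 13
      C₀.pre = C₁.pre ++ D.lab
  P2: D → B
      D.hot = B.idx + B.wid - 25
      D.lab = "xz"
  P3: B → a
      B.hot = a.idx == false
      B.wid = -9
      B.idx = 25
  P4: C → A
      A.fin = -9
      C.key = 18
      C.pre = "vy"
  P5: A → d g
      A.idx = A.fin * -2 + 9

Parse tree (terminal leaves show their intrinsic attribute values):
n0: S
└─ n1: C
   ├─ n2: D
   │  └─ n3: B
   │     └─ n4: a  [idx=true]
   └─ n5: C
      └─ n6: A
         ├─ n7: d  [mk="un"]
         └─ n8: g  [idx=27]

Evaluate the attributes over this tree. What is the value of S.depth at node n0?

-3

1. n4.idx = true  [terminal]
2. n3.hot = false  [a.idx == false]
3. n3.wid = -9  [-9]
4. n3.idx = 25  [25]
5. n2.hot = -9  [B.idx + B.wid - 25]
6. n2.lab = "xz"  ["xz"]
7. n6.fin = -9  [-9]
8. n7.mk = "un"  [terminal]
9. n8.idx = 27  [terminal]
10. n6.idx = 27  [A.fin * -2 + 9]
11. n5.key = 18  [18]
12. n5.pre = "vy"  ["vy"]
13. n1.key = 4  [D.hot + 13]
14. n1.pre = "vyxz"  [C₁.pre ++ D.lab]
15. n0.depth = -3  [C.key * 3 - 15]
16. n0.hot = false  [C.key > 4]
17. n0.off = 7  [7]
18. n0.fin = 10  [10]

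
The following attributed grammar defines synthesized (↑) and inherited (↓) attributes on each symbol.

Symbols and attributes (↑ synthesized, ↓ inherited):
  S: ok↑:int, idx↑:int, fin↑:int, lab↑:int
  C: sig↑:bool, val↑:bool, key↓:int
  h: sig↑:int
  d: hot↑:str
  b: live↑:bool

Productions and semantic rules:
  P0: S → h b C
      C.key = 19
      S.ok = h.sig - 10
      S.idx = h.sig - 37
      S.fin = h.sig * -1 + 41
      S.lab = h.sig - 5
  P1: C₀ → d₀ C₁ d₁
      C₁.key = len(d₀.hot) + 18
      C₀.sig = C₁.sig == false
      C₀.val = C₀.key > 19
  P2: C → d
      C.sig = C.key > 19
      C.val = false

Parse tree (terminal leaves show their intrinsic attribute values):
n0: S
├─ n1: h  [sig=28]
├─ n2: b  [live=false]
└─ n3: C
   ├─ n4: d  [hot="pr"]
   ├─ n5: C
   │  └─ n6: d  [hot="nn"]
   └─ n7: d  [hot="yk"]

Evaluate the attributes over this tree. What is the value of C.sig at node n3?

1. n1.sig = 28  [terminal]
2. n2.live = false  [terminal]
3. n3.key = 19  [19]
4. n4.hot = "pr"  [terminal]
5. n5.key = 20  [len(d₀.hot) + 18]
6. n6.hot = "nn"  [terminal]
7. n5.sig = true  [C.key > 19]
8. n5.val = false  [false]
9. n7.hot = "yk"  [terminal]
10. n3.sig = false  [C₁.sig == false]
11. n3.val = false  [C₀.key > 19]
12. n0.ok = 18  [h.sig - 10]
13. n0.idx = -9  [h.sig - 37]
14. n0.fin = 13  [h.sig * -1 + 41]
15. n0.lab = 23  [h.sig - 5]

false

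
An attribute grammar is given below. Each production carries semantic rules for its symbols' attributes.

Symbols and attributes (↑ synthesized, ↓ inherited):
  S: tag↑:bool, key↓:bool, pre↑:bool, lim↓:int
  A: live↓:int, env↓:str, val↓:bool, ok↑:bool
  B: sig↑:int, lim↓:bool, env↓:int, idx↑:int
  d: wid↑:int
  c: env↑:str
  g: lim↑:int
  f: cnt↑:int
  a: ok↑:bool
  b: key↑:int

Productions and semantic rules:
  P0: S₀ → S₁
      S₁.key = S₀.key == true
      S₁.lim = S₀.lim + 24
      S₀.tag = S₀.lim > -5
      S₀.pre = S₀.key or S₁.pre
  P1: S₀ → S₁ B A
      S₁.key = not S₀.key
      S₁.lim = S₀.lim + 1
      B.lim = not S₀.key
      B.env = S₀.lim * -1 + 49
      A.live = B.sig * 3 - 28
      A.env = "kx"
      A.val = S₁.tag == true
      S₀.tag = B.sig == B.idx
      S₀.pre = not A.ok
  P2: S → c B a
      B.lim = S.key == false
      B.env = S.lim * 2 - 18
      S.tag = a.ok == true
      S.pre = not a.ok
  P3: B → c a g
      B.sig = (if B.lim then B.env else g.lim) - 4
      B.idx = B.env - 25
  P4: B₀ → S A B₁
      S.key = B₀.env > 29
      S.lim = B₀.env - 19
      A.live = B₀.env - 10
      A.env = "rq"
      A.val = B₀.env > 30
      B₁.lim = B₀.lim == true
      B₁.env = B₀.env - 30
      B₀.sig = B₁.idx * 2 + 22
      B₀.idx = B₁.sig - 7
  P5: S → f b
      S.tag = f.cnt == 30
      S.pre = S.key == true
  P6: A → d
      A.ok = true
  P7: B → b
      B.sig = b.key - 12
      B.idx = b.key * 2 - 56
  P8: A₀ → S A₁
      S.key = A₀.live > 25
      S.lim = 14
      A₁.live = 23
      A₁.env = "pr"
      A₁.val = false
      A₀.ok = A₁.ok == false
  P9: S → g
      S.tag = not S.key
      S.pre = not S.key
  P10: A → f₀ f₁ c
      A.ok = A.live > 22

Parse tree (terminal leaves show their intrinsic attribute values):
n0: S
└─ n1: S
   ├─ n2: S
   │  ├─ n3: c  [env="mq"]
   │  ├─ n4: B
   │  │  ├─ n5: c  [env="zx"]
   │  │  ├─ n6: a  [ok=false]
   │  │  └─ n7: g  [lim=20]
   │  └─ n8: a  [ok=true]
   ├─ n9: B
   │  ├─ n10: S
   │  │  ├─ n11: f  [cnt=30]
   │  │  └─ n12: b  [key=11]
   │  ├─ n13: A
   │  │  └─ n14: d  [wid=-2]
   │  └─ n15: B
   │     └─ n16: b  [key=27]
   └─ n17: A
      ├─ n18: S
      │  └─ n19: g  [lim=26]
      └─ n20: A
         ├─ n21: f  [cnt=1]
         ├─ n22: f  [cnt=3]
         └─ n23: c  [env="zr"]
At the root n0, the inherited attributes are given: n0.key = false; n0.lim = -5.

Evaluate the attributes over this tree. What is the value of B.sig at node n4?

16

1. n0.key = false  [given at root]
2. n0.lim = -5  [given at root]
3. n1.key = false  [S₀.key == true]
4. n1.lim = 19  [S₀.lim + 24]
5. n2.key = true  [not S₀.key]
6. n2.lim = 20  [S₀.lim + 1]
7. n3.env = "mq"  [terminal]
8. n4.lim = false  [S.key == false]
9. n4.env = 22  [S.lim * 2 - 18]
10. n5.env = "zx"  [terminal]
11. n6.ok = false  [terminal]
12. n7.lim = 20  [terminal]
13. n4.sig = 16  [(if B.lim then B.env else g.lim) - 4]
14. n4.idx = -3  [B.env - 25]
15. n8.ok = true  [terminal]
16. n2.tag = true  [a.ok == true]
17. n2.pre = false  [not a.ok]
18. n9.lim = true  [not S₀.key]
19. n9.env = 30  [S₀.lim * -1 + 49]
20. n10.key = true  [B₀.env > 29]
21. n10.lim = 11  [B₀.env - 19]
22. n11.cnt = 30  [terminal]
23. n12.key = 11  [terminal]
24. n10.tag = true  [f.cnt == 30]
25. n10.pre = true  [S.key == true]
26. n13.live = 20  [B₀.env - 10]
27. n13.env = "rq"  ["rq"]
28. n13.val = false  [B₀.env > 30]
29. n14.wid = -2  [terminal]
30. n13.ok = true  [true]
31. n15.lim = true  [B₀.lim == true]
32. n15.env = 0  [B₀.env - 30]
33. n16.key = 27  [terminal]
34. n15.sig = 15  [b.key - 12]
35. n15.idx = -2  [b.key * 2 - 56]
36. n9.sig = 18  [B₁.idx * 2 + 22]
37. n9.idx = 8  [B₁.sig - 7]
38. n17.live = 26  [B.sig * 3 - 28]
39. n17.env = "kx"  ["kx"]
40. n17.val = true  [S₁.tag == true]
41. n18.key = true  [A₀.live > 25]
42. n18.lim = 14  [14]
43. n19.lim = 26  [terminal]
44. n18.tag = false  [not S.key]
45. n18.pre = false  [not S.key]
46. n20.live = 23  [23]
47. n20.env = "pr"  ["pr"]
48. n20.val = false  [false]
49. n21.cnt = 1  [terminal]
50. n22.cnt = 3  [terminal]
51. n23.env = "zr"  [terminal]
52. n20.ok = true  [A.live > 22]
53. n17.ok = false  [A₁.ok == false]
54. n1.tag = false  [B.sig == B.idx]
55. n1.pre = true  [not A.ok]
56. n0.tag = false  [S₀.lim > -5]
57. n0.pre = true  [S₀.key or S₁.pre]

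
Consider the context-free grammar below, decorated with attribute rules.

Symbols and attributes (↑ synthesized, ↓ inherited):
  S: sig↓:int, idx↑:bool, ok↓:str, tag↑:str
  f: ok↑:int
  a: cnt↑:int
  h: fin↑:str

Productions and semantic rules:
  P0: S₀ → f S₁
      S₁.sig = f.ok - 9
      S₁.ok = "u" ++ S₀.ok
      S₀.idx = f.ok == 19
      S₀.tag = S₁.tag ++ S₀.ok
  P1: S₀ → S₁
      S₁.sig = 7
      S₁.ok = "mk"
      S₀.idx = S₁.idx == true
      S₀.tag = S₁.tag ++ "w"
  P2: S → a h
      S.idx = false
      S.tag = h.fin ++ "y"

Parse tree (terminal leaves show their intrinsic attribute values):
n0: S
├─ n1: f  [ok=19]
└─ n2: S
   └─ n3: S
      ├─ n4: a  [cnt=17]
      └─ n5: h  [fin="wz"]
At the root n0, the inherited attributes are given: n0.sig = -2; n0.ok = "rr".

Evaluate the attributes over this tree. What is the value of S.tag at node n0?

"wzywrr"

1. n0.sig = -2  [given at root]
2. n0.ok = "rr"  [given at root]
3. n1.ok = 19  [terminal]
4. n2.sig = 10  [f.ok - 9]
5. n2.ok = "urr"  ["u" ++ S₀.ok]
6. n3.sig = 7  [7]
7. n3.ok = "mk"  ["mk"]
8. n4.cnt = 17  [terminal]
9. n5.fin = "wz"  [terminal]
10. n3.idx = false  [false]
11. n3.tag = "wzy"  [h.fin ++ "y"]
12. n2.idx = false  [S₁.idx == true]
13. n2.tag = "wzyw"  [S₁.tag ++ "w"]
14. n0.idx = true  [f.ok == 19]
15. n0.tag = "wzywrr"  [S₁.tag ++ S₀.ok]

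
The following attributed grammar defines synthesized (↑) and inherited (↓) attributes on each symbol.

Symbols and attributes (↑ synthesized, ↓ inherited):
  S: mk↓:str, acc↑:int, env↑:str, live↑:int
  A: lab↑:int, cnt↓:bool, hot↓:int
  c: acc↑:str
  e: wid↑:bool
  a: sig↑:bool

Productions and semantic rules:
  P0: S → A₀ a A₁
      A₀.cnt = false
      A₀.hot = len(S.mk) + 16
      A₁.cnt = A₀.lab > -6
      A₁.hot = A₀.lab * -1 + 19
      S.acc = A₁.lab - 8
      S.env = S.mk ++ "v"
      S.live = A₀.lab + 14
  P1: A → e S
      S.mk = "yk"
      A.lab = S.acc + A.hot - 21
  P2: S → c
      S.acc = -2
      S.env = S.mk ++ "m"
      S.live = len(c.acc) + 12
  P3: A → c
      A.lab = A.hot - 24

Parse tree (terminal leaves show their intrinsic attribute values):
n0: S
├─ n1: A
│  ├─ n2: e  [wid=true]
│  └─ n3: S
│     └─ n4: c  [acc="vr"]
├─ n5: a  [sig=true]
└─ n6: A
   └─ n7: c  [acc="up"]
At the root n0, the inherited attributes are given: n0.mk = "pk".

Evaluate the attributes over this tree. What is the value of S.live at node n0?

9

1. n0.mk = "pk"  [given at root]
2. n1.cnt = false  [false]
3. n1.hot = 18  [len(S.mk) + 16]
4. n2.wid = true  [terminal]
5. n3.mk = "yk"  ["yk"]
6. n4.acc = "vr"  [terminal]
7. n3.acc = -2  [-2]
8. n3.env = "ykm"  [S.mk ++ "m"]
9. n3.live = 14  [len(c.acc) + 12]
10. n1.lab = -5  [S.acc + A.hot - 21]
11. n5.sig = true  [terminal]
12. n6.cnt = true  [A₀.lab > -6]
13. n6.hot = 24  [A₀.lab * -1 + 19]
14. n7.acc = "up"  [terminal]
15. n6.lab = 0  [A.hot - 24]
16. n0.acc = -8  [A₁.lab - 8]
17. n0.env = "pkv"  [S.mk ++ "v"]
18. n0.live = 9  [A₀.lab + 14]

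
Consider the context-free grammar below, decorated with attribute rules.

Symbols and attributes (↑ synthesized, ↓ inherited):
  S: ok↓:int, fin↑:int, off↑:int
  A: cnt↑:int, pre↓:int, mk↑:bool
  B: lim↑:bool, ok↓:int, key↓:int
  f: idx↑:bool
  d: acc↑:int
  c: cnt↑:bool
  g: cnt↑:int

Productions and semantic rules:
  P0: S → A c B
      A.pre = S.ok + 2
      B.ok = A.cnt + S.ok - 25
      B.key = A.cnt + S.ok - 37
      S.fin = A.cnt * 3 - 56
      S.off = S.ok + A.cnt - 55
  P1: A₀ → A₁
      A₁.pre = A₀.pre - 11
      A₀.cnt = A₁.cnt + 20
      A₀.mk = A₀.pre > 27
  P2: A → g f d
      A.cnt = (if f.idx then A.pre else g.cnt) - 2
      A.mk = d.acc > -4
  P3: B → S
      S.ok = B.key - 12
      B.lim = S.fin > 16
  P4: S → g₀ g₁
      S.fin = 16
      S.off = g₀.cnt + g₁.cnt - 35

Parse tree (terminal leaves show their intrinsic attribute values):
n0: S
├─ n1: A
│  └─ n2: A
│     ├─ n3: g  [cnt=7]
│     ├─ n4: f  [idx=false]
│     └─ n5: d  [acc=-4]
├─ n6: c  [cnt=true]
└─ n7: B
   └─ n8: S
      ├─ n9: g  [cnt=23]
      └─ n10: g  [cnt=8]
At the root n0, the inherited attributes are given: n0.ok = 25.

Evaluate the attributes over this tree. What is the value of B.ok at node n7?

25

1. n0.ok = 25  [given at root]
2. n1.pre = 27  [S.ok + 2]
3. n2.pre = 16  [A₀.pre - 11]
4. n3.cnt = 7  [terminal]
5. n4.idx = false  [terminal]
6. n5.acc = -4  [terminal]
7. n2.cnt = 5  [(if f.idx then A.pre else g.cnt) - 2]
8. n2.mk = false  [d.acc > -4]
9. n1.cnt = 25  [A₁.cnt + 20]
10. n1.mk = false  [A₀.pre > 27]
11. n6.cnt = true  [terminal]
12. n7.ok = 25  [A.cnt + S.ok - 25]
13. n7.key = 13  [A.cnt + S.ok - 37]
14. n8.ok = 1  [B.key - 12]
15. n9.cnt = 23  [terminal]
16. n10.cnt = 8  [terminal]
17. n8.fin = 16  [16]
18. n8.off = -4  [g₀.cnt + g₁.cnt - 35]
19. n7.lim = false  [S.fin > 16]
20. n0.fin = 19  [A.cnt * 3 - 56]
21. n0.off = -5  [S.ok + A.cnt - 55]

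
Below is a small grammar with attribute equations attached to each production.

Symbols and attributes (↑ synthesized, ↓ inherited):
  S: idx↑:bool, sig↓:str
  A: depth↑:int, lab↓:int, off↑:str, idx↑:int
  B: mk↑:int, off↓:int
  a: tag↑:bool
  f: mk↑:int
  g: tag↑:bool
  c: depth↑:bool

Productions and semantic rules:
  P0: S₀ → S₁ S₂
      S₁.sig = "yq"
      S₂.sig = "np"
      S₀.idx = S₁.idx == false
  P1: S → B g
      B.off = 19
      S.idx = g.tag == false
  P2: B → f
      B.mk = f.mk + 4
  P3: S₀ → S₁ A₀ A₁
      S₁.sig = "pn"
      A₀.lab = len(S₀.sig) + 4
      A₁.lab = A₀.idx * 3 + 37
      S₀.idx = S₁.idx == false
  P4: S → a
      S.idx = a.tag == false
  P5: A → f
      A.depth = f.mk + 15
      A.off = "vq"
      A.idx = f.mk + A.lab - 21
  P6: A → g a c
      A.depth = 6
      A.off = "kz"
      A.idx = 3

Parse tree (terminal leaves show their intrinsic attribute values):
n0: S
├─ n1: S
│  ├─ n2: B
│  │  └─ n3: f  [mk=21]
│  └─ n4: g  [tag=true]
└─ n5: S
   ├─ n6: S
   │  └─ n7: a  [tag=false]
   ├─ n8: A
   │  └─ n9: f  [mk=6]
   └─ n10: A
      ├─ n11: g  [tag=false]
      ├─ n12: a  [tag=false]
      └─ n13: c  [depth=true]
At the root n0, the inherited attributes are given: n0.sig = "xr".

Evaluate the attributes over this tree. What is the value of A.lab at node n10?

10

1. n0.sig = "xr"  [given at root]
2. n1.sig = "yq"  ["yq"]
3. n2.off = 19  [19]
4. n3.mk = 21  [terminal]
5. n2.mk = 25  [f.mk + 4]
6. n4.tag = true  [terminal]
7. n1.idx = false  [g.tag == false]
8. n5.sig = "np"  ["np"]
9. n6.sig = "pn"  ["pn"]
10. n7.tag = false  [terminal]
11. n6.idx = true  [a.tag == false]
12. n8.lab = 6  [len(S₀.sig) + 4]
13. n9.mk = 6  [terminal]
14. n8.depth = 21  [f.mk + 15]
15. n8.off = "vq"  ["vq"]
16. n8.idx = -9  [f.mk + A.lab - 21]
17. n10.lab = 10  [A₀.idx * 3 + 37]
18. n11.tag = false  [terminal]
19. n12.tag = false  [terminal]
20. n13.depth = true  [terminal]
21. n10.depth = 6  [6]
22. n10.off = "kz"  ["kz"]
23. n10.idx = 3  [3]
24. n5.idx = false  [S₁.idx == false]
25. n0.idx = true  [S₁.idx == false]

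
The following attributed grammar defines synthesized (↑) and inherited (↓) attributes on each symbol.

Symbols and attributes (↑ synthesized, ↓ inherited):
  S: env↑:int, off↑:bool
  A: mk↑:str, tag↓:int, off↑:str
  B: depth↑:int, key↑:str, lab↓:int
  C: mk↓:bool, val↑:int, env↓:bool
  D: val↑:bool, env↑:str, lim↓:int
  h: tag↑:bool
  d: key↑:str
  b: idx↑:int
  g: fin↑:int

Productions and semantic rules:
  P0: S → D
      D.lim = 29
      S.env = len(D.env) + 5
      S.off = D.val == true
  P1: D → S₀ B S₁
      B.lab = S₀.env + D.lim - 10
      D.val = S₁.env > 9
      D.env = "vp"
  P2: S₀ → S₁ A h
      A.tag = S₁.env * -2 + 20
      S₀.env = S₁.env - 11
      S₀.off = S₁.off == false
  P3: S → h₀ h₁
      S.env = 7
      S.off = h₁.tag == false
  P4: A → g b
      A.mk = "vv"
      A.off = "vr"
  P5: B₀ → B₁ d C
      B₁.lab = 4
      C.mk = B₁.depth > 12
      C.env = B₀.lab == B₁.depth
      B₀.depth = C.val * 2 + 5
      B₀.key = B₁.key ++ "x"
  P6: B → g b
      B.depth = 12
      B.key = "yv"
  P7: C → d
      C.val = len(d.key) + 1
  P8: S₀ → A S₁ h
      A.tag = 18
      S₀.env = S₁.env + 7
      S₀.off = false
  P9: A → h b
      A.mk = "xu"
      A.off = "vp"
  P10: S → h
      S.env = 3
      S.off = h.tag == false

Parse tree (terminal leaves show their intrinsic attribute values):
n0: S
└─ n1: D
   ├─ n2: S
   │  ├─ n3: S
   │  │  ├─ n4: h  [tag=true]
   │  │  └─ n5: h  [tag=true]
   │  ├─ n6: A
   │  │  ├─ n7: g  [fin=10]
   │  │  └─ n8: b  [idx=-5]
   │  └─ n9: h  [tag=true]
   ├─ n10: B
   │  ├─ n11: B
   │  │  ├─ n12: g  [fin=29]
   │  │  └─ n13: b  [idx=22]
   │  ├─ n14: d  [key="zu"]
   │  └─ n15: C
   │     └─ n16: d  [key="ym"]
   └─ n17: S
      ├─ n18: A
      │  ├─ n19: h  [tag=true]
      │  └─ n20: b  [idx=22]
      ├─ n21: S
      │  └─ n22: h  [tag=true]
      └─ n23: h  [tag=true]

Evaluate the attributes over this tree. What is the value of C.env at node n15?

1. n1.lim = 29  [29]
2. n4.tag = true  [terminal]
3. n5.tag = true  [terminal]
4. n3.env = 7  [7]
5. n3.off = false  [h₁.tag == false]
6. n6.tag = 6  [S₁.env * -2 + 20]
7. n7.fin = 10  [terminal]
8. n8.idx = -5  [terminal]
9. n6.mk = "vv"  ["vv"]
10. n6.off = "vr"  ["vr"]
11. n9.tag = true  [terminal]
12. n2.env = -4  [S₁.env - 11]
13. n2.off = true  [S₁.off == false]
14. n10.lab = 15  [S₀.env + D.lim - 10]
15. n11.lab = 4  [4]
16. n12.fin = 29  [terminal]
17. n13.idx = 22  [terminal]
18. n11.depth = 12  [12]
19. n11.key = "yv"  ["yv"]
20. n14.key = "zu"  [terminal]
21. n15.mk = false  [B₁.depth > 12]
22. n15.env = false  [B₀.lab == B₁.depth]
23. n16.key = "ym"  [terminal]
24. n15.val = 3  [len(d.key) + 1]
25. n10.depth = 11  [C.val * 2 + 5]
26. n10.key = "yvx"  [B₁.key ++ "x"]
27. n18.tag = 18  [18]
28. n19.tag = true  [terminal]
29. n20.idx = 22  [terminal]
30. n18.mk = "xu"  ["xu"]
31. n18.off = "vp"  ["vp"]
32. n22.tag = true  [terminal]
33. n21.env = 3  [3]
34. n21.off = false  [h.tag == false]
35. n23.tag = true  [terminal]
36. n17.env = 10  [S₁.env + 7]
37. n17.off = false  [false]
38. n1.val = true  [S₁.env > 9]
39. n1.env = "vp"  ["vp"]
40. n0.env = 7  [len(D.env) + 5]
41. n0.off = true  [D.val == true]

false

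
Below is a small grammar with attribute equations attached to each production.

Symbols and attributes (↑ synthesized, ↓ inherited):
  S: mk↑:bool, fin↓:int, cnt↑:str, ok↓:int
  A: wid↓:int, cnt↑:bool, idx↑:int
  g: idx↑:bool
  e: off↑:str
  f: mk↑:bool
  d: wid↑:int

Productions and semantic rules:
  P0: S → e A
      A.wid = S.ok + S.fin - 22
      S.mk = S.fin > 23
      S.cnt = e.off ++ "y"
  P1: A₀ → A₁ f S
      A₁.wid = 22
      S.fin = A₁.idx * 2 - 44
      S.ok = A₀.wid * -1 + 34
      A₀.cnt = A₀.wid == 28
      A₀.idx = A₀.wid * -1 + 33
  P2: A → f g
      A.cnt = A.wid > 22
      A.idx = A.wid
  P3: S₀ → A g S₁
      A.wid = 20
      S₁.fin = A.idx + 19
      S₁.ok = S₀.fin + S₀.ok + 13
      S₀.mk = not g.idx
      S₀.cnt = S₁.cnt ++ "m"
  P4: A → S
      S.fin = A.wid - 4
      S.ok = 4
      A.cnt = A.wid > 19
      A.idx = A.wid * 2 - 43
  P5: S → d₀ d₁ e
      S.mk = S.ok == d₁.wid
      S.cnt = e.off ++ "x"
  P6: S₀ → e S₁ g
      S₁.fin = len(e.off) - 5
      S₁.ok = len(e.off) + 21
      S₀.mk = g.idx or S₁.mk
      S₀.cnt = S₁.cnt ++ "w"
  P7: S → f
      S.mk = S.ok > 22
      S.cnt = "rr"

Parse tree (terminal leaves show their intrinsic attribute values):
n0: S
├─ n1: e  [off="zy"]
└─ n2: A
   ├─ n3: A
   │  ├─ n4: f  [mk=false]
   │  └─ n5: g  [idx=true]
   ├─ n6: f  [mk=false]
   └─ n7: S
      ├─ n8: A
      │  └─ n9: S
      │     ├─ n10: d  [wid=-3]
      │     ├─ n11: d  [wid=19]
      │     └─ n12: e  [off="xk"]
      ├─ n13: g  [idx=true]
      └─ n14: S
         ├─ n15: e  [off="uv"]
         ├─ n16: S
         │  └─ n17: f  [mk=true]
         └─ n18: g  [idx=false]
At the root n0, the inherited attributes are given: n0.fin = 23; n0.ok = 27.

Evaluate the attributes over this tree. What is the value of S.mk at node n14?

1. n0.fin = 23  [given at root]
2. n0.ok = 27  [given at root]
3. n1.off = "zy"  [terminal]
4. n2.wid = 28  [S.ok + S.fin - 22]
5. n3.wid = 22  [22]
6. n4.mk = false  [terminal]
7. n5.idx = true  [terminal]
8. n3.cnt = false  [A.wid > 22]
9. n3.idx = 22  [A.wid]
10. n6.mk = false  [terminal]
11. n7.fin = 0  [A₁.idx * 2 - 44]
12. n7.ok = 6  [A₀.wid * -1 + 34]
13. n8.wid = 20  [20]
14. n9.fin = 16  [A.wid - 4]
15. n9.ok = 4  [4]
16. n10.wid = -3  [terminal]
17. n11.wid = 19  [terminal]
18. n12.off = "xk"  [terminal]
19. n9.mk = false  [S.ok == d₁.wid]
20. n9.cnt = "xkx"  [e.off ++ "x"]
21. n8.cnt = true  [A.wid > 19]
22. n8.idx = -3  [A.wid * 2 - 43]
23. n13.idx = true  [terminal]
24. n14.fin = 16  [A.idx + 19]
25. n14.ok = 19  [S₀.fin + S₀.ok + 13]
26. n15.off = "uv"  [terminal]
27. n16.fin = -3  [len(e.off) - 5]
28. n16.ok = 23  [len(e.off) + 21]
29. n17.mk = true  [terminal]
30. n16.mk = true  [S.ok > 22]
31. n16.cnt = "rr"  ["rr"]
32. n18.idx = false  [terminal]
33. n14.mk = true  [g.idx or S₁.mk]
34. n14.cnt = "rrw"  [S₁.cnt ++ "w"]
35. n7.mk = false  [not g.idx]
36. n7.cnt = "rrwm"  [S₁.cnt ++ "m"]
37. n2.cnt = true  [A₀.wid == 28]
38. n2.idx = 5  [A₀.wid * -1 + 33]
39. n0.mk = false  [S.fin > 23]
40. n0.cnt = "zyy"  [e.off ++ "y"]

true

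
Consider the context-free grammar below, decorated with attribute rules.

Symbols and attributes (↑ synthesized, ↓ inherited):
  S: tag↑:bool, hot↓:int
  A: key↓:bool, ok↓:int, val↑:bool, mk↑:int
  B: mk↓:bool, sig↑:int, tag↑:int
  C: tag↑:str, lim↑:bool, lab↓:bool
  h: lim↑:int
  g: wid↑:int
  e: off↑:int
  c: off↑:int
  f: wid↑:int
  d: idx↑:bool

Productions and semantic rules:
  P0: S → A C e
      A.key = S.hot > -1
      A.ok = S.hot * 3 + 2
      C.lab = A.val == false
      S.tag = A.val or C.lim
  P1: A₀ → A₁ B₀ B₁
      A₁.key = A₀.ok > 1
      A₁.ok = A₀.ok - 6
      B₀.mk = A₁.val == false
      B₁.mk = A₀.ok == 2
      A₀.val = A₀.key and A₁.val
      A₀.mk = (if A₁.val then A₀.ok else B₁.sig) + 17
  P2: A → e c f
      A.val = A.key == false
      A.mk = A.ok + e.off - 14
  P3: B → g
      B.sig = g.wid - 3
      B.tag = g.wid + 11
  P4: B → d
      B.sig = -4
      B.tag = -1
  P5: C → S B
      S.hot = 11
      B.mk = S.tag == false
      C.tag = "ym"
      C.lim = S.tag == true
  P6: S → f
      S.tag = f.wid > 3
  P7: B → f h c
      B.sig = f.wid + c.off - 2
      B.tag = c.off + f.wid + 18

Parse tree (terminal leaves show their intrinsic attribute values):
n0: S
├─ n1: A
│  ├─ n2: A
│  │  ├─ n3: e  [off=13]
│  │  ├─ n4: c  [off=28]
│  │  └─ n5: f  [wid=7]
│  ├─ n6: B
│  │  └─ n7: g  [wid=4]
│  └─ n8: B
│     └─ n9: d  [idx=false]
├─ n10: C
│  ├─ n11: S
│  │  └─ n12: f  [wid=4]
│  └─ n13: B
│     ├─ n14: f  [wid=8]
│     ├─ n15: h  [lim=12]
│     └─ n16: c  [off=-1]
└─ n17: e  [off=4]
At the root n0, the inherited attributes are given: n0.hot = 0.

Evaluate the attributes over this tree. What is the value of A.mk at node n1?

1. n0.hot = 0  [given at root]
2. n1.key = true  [S.hot > -1]
3. n1.ok = 2  [S.hot * 3 + 2]
4. n2.key = true  [A₀.ok > 1]
5. n2.ok = -4  [A₀.ok - 6]
6. n3.off = 13  [terminal]
7. n4.off = 28  [terminal]
8. n5.wid = 7  [terminal]
9. n2.val = false  [A.key == false]
10. n2.mk = -5  [A.ok + e.off - 14]
11. n6.mk = true  [A₁.val == false]
12. n7.wid = 4  [terminal]
13. n6.sig = 1  [g.wid - 3]
14. n6.tag = 15  [g.wid + 11]
15. n8.mk = true  [A₀.ok == 2]
16. n9.idx = false  [terminal]
17. n8.sig = -4  [-4]
18. n8.tag = -1  [-1]
19. n1.val = false  [A₀.key and A₁.val]
20. n1.mk = 13  [(if A₁.val then A₀.ok else B₁.sig) + 17]
21. n10.lab = true  [A.val == false]
22. n11.hot = 11  [11]
23. n12.wid = 4  [terminal]
24. n11.tag = true  [f.wid > 3]
25. n13.mk = false  [S.tag == false]
26. n14.wid = 8  [terminal]
27. n15.lim = 12  [terminal]
28. n16.off = -1  [terminal]
29. n13.sig = 5  [f.wid + c.off - 2]
30. n13.tag = 25  [c.off + f.wid + 18]
31. n10.tag = "ym"  ["ym"]
32. n10.lim = true  [S.tag == true]
33. n17.off = 4  [terminal]
34. n0.tag = true  [A.val or C.lim]

13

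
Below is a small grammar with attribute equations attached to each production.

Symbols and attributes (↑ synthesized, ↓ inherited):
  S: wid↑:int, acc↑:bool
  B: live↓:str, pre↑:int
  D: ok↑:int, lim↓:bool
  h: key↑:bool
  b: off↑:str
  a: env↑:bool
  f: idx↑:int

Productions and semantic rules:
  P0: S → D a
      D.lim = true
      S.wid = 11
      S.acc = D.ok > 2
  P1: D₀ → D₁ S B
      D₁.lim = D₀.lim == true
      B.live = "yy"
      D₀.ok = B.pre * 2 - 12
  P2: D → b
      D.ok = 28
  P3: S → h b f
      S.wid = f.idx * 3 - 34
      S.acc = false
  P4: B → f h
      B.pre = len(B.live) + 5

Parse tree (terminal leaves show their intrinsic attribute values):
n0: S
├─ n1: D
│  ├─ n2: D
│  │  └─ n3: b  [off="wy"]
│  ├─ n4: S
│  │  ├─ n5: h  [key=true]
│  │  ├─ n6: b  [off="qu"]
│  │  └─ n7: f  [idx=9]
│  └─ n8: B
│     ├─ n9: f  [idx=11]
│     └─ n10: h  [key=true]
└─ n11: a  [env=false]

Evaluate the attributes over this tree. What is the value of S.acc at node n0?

1. n1.lim = true  [true]
2. n2.lim = true  [D₀.lim == true]
3. n3.off = "wy"  [terminal]
4. n2.ok = 28  [28]
5. n5.key = true  [terminal]
6. n6.off = "qu"  [terminal]
7. n7.idx = 9  [terminal]
8. n4.wid = -7  [f.idx * 3 - 34]
9. n4.acc = false  [false]
10. n8.live = "yy"  ["yy"]
11. n9.idx = 11  [terminal]
12. n10.key = true  [terminal]
13. n8.pre = 7  [len(B.live) + 5]
14. n1.ok = 2  [B.pre * 2 - 12]
15. n11.env = false  [terminal]
16. n0.wid = 11  [11]
17. n0.acc = false  [D.ok > 2]

false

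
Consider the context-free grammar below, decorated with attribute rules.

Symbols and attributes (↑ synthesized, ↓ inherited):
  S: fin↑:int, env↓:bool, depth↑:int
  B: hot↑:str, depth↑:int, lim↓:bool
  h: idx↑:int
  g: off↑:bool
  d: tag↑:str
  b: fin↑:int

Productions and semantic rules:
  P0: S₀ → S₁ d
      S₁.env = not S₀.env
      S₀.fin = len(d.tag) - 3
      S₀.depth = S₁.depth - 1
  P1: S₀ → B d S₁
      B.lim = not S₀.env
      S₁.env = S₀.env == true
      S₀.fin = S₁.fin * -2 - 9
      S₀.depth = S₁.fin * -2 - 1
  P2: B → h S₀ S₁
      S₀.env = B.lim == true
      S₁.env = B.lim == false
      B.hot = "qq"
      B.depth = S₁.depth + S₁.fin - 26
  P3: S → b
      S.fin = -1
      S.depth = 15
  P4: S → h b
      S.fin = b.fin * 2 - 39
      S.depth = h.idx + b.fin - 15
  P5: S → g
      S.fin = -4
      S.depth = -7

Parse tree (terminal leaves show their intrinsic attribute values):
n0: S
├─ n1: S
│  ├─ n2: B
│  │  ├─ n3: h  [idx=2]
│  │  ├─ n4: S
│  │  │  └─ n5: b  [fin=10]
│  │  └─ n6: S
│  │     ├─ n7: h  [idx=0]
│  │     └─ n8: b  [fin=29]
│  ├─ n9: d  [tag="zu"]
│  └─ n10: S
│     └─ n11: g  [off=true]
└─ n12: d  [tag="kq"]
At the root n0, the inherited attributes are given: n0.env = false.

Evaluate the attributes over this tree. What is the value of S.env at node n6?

1. n0.env = false  [given at root]
2. n1.env = true  [not S₀.env]
3. n2.lim = false  [not S₀.env]
4. n3.idx = 2  [terminal]
5. n4.env = false  [B.lim == true]
6. n5.fin = 10  [terminal]
7. n4.fin = -1  [-1]
8. n4.depth = 15  [15]
9. n6.env = true  [B.lim == false]
10. n7.idx = 0  [terminal]
11. n8.fin = 29  [terminal]
12. n6.fin = 19  [b.fin * 2 - 39]
13. n6.depth = 14  [h.idx + b.fin - 15]
14. n2.hot = "qq"  ["qq"]
15. n2.depth = 7  [S₁.depth + S₁.fin - 26]
16. n9.tag = "zu"  [terminal]
17. n10.env = true  [S₀.env == true]
18. n11.off = true  [terminal]
19. n10.fin = -4  [-4]
20. n10.depth = -7  [-7]
21. n1.fin = -1  [S₁.fin * -2 - 9]
22. n1.depth = 7  [S₁.fin * -2 - 1]
23. n12.tag = "kq"  [terminal]
24. n0.fin = -1  [len(d.tag) - 3]
25. n0.depth = 6  [S₁.depth - 1]

true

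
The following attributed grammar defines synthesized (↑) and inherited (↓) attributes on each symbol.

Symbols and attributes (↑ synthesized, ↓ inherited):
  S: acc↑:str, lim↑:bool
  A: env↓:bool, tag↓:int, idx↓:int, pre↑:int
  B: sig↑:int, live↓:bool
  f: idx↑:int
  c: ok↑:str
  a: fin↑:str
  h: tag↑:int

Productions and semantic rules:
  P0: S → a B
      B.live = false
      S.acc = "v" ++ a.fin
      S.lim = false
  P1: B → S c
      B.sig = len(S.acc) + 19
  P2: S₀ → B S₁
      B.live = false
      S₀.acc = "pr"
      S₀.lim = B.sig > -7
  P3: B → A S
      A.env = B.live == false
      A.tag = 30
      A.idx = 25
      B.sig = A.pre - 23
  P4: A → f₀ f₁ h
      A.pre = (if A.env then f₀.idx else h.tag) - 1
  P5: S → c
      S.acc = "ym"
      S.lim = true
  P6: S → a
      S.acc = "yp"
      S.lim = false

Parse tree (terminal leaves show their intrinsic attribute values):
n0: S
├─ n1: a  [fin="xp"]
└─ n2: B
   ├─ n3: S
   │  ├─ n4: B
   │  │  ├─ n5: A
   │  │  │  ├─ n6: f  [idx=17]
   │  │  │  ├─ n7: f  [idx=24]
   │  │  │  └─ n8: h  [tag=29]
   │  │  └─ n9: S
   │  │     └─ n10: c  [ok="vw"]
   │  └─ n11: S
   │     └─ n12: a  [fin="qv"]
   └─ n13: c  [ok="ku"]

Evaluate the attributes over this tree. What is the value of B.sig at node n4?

1. n1.fin = "xp"  [terminal]
2. n2.live = false  [false]
3. n4.live = false  [false]
4. n5.env = true  [B.live == false]
5. n5.tag = 30  [30]
6. n5.idx = 25  [25]
7. n6.idx = 17  [terminal]
8. n7.idx = 24  [terminal]
9. n8.tag = 29  [terminal]
10. n5.pre = 16  [(if A.env then f₀.idx else h.tag) - 1]
11. n10.ok = "vw"  [terminal]
12. n9.acc = "ym"  ["ym"]
13. n9.lim = true  [true]
14. n4.sig = -7  [A.pre - 23]
15. n12.fin = "qv"  [terminal]
16. n11.acc = "yp"  ["yp"]
17. n11.lim = false  [false]
18. n3.acc = "pr"  ["pr"]
19. n3.lim = false  [B.sig > -7]
20. n13.ok = "ku"  [terminal]
21. n2.sig = 21  [len(S.acc) + 19]
22. n0.acc = "vxp"  ["v" ++ a.fin]
23. n0.lim = false  [false]

-7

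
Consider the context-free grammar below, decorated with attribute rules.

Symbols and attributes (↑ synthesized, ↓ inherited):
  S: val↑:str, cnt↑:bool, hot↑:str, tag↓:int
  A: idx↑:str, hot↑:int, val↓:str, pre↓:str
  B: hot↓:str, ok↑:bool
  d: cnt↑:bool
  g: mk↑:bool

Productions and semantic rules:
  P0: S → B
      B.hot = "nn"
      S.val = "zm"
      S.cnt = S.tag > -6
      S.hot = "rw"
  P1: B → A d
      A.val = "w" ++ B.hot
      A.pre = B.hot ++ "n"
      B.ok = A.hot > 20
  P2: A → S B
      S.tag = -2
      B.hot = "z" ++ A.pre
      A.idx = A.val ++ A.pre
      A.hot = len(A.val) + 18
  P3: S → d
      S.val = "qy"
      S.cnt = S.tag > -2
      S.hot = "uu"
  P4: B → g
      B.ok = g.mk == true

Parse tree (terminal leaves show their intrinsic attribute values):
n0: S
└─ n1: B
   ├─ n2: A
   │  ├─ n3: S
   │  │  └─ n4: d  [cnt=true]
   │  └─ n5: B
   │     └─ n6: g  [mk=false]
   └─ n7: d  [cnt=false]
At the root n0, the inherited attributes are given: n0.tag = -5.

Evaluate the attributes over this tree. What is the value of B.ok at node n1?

1. n0.tag = -5  [given at root]
2. n1.hot = "nn"  ["nn"]
3. n2.val = "wnn"  ["w" ++ B.hot]
4. n2.pre = "nnn"  [B.hot ++ "n"]
5. n3.tag = -2  [-2]
6. n4.cnt = true  [terminal]
7. n3.val = "qy"  ["qy"]
8. n3.cnt = false  [S.tag > -2]
9. n3.hot = "uu"  ["uu"]
10. n5.hot = "znnn"  ["z" ++ A.pre]
11. n6.mk = false  [terminal]
12. n5.ok = false  [g.mk == true]
13. n2.idx = "wnnnnn"  [A.val ++ A.pre]
14. n2.hot = 21  [len(A.val) + 18]
15. n7.cnt = false  [terminal]
16. n1.ok = true  [A.hot > 20]
17. n0.val = "zm"  ["zm"]
18. n0.cnt = true  [S.tag > -6]
19. n0.hot = "rw"  ["rw"]

true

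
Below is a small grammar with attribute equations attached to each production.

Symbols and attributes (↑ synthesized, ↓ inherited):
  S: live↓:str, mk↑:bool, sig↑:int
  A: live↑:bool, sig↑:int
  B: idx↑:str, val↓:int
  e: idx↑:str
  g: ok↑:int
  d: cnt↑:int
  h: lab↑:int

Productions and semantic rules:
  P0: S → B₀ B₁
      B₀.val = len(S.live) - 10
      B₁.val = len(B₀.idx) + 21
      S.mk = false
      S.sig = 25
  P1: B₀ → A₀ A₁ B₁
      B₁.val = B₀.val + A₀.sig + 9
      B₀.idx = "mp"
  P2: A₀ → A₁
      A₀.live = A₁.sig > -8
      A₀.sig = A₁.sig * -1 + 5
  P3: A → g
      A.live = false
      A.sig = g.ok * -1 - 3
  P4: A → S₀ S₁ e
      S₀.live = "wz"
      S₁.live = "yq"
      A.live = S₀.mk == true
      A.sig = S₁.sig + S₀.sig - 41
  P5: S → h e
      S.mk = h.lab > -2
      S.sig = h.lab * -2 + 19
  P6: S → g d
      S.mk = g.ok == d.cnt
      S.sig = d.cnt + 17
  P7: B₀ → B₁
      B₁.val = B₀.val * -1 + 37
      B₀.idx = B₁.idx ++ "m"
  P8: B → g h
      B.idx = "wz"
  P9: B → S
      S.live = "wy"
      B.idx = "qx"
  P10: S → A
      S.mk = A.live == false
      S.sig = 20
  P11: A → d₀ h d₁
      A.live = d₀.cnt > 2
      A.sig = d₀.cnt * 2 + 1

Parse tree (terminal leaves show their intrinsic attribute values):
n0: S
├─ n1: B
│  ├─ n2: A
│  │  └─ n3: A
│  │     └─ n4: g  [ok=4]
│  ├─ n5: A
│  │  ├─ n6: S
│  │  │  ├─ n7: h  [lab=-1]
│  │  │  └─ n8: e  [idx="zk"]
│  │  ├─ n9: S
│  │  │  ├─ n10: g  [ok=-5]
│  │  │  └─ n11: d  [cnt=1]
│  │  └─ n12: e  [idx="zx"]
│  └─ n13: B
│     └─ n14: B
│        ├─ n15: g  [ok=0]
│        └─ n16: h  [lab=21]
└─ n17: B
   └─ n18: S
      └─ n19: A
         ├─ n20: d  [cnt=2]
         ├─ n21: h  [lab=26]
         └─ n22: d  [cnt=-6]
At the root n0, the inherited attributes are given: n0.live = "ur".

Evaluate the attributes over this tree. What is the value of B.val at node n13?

13

1. n0.live = "ur"  [given at root]
2. n1.val = -8  [len(S.live) - 10]
3. n4.ok = 4  [terminal]
4. n3.live = false  [false]
5. n3.sig = -7  [g.ok * -1 - 3]
6. n2.live = true  [A₁.sig > -8]
7. n2.sig = 12  [A₁.sig * -1 + 5]
8. n6.live = "wz"  ["wz"]
9. n7.lab = -1  [terminal]
10. n8.idx = "zk"  [terminal]
11. n6.mk = true  [h.lab > -2]
12. n6.sig = 21  [h.lab * -2 + 19]
13. n9.live = "yq"  ["yq"]
14. n10.ok = -5  [terminal]
15. n11.cnt = 1  [terminal]
16. n9.mk = false  [g.ok == d.cnt]
17. n9.sig = 18  [d.cnt + 17]
18. n12.idx = "zx"  [terminal]
19. n5.live = true  [S₀.mk == true]
20. n5.sig = -2  [S₁.sig + S₀.sig - 41]
21. n13.val = 13  [B₀.val + A₀.sig + 9]
22. n14.val = 24  [B₀.val * -1 + 37]
23. n15.ok = 0  [terminal]
24. n16.lab = 21  [terminal]
25. n14.idx = "wz"  ["wz"]
26. n13.idx = "wzm"  [B₁.idx ++ "m"]
27. n1.idx = "mp"  ["mp"]
28. n17.val = 23  [len(B₀.idx) + 21]
29. n18.live = "wy"  ["wy"]
30. n20.cnt = 2  [terminal]
31. n21.lab = 26  [terminal]
32. n22.cnt = -6  [terminal]
33. n19.live = false  [d₀.cnt > 2]
34. n19.sig = 5  [d₀.cnt * 2 + 1]
35. n18.mk = true  [A.live == false]
36. n18.sig = 20  [20]
37. n17.idx = "qx"  ["qx"]
38. n0.mk = false  [false]
39. n0.sig = 25  [25]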